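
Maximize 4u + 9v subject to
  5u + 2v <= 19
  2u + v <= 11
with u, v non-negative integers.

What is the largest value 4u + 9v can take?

(u,v)=(0,9) is feasible, giving 81.
(u,v)=(0,8) is feasible, giving 72.
No feasible integer point exceeds 81.

81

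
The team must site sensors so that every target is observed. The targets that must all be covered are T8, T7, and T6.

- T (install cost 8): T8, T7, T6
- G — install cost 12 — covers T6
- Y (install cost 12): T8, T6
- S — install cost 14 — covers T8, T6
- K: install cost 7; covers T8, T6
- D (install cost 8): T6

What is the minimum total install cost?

This is a weighted set-cover instance.
T alone covers T8, T7, T6 — every target.
Total install cost: 8.

8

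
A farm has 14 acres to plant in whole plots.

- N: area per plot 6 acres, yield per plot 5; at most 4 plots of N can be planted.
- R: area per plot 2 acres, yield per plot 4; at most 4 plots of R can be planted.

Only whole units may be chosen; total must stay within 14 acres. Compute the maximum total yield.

This is a bounded integer knapsack.
Take 1×N and 4×R: area 14 ≤ 14, yield 1·5 + 4·4 = 21.
R has the best ratio (4/2) and is taken to its limit of 4; remaining capacity is filled optimally with the others.

21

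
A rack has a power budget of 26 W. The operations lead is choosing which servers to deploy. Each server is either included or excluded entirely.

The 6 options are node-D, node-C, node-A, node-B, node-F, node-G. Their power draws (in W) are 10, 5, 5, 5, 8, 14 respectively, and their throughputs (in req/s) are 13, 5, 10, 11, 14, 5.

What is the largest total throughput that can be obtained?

40

Allowing fractional choices, the relaxed optimum would be about 45.4, but servers are indivisible.
node-D + node-C + node-A + node-B: power draw 10 + 5 + 5 + 5 = 25 ≤ 26, throughput 13 + 5 + 10 + 11 = 39.
node-C + node-A + node-B + node-F: power draw 5 + 5 + 5 + 8 = 23 ≤ 26, throughput 5 + 10 + 11 + 14 = 40.
Best is node-C, node-A, node-B, and node-F with total throughput 40.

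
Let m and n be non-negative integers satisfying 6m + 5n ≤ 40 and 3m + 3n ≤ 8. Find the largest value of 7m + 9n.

18

The continuous relaxation peaks at (0, 2.67) with value 24.00; rounding to a feasible lattice point costs some objective.
(m,n)=(0,2): 6·0+5·2=10≤40, 3·0+3·2=6≤8, objective 18.
(m,n)=(1,1): 6·1+5·1=11≤40, 3·1+3·1=6≤8, objective 16.
(m,n)=(0,1): 6·0+5·1=5≤40, 3·0+3·1=3≤8, objective 9.
The best lattice point is (0,2), giving 18.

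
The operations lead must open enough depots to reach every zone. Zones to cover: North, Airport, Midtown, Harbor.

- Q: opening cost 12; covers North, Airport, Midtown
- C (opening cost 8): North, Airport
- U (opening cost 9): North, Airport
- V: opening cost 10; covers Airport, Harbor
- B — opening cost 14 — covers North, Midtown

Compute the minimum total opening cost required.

22

This is an integer covering problem.
Choose Q and V: together they cover North, Airport, Midtown, Harbor — every zone.
Total opening cost: 12 + 10 = 22.
No cover costs less than 22.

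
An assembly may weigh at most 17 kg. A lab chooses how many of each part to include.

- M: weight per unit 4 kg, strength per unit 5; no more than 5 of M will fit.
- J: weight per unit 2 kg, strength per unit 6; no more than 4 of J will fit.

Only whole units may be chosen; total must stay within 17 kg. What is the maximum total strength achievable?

34

J has the best ratio (6/2); taking only J gives at most 4×6 = 24 (stopped by the supply cap of 4).
Mixing does better — 2×M and 4×J: weight 16 ≤ 17, strength 2·5 + 4·6 = 34.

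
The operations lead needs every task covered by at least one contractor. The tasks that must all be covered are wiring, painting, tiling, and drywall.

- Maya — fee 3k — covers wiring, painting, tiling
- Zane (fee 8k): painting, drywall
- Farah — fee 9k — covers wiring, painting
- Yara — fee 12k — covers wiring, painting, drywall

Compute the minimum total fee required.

11

Choose Maya and Zane: together they cover wiring, painting, tiling, drywall — every task.
Total fee: 3 + 8 = 11.
No cover costs less than 11.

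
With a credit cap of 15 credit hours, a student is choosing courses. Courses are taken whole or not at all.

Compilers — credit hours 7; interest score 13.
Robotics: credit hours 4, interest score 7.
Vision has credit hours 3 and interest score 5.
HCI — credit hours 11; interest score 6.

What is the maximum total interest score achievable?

Take Compilers, Robotics, and Vision: credit hours 7 + 4 + 3 = 14 ≤ 15, interest score 13 + 7 + 5 = 25.
No other feasible combination does better.

25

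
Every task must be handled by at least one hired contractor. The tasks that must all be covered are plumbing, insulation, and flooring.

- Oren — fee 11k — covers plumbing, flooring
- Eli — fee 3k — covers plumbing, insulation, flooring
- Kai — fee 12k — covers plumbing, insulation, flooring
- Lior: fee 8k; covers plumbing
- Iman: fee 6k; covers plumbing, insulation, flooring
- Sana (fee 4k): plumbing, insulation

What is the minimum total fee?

3

Eli alone covers plumbing, insulation, flooring — every task.
Total fee: 3.
No cover costs less than 3.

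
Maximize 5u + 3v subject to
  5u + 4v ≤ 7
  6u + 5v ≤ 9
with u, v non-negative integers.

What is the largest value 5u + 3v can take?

Relaxing integrality, the LP optimum is 7.00 at (u,v) = (1.4, 0), which is not an integer point.
(u,v)=(1,0): 5·1+4·0=5≤7, 6·1+5·0=6≤9, objective 5.
(u,v)=(0,1): 5·0+4·1=4≤7, 6·0+5·1=5≤9, objective 3.
The best lattice point is (1,0), giving 5.

5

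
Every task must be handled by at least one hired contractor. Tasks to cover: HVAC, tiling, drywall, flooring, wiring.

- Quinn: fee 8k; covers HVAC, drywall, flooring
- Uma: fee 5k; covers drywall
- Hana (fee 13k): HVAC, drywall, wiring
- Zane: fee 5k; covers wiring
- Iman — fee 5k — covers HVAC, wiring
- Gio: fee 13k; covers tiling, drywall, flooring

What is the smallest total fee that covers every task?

18

The greedy cost-per-new-task heuristic would pick Iman, Quinn, and Gio for 26, but a cheaper cover exists.
Choose Iman and Gio: together they cover HVAC, tiling, drywall, flooring, wiring — every task.
Total fee: 5 + 13 = 18.
No cover costs less than 18.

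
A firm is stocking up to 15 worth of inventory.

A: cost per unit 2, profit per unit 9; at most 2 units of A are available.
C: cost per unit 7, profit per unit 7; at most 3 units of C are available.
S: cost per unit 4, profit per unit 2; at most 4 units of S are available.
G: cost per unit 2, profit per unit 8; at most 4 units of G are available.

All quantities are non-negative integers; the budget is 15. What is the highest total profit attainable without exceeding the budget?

2×A and 4×G: cost 12 ≤ 15, profit 2·9 + 4·8 = 50.
2×A, 1×S, and 3×G: cost 14 ≤ 15, profit 2·9 + 1·2 + 3·8 = 44.
Best is 50.

50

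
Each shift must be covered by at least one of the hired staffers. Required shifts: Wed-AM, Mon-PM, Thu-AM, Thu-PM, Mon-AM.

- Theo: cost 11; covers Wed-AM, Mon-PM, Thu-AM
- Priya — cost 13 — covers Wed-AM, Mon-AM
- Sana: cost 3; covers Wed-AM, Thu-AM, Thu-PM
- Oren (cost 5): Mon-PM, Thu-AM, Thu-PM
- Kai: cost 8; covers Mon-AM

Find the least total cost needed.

This is a weighted set-cover instance.
Choose Sana, Oren, and Kai: together they cover Wed-AM, Mon-PM, Thu-AM, Thu-PM, Mon-AM — every shift.
Total cost: 3 + 5 + 8 = 16.
No cover costs less than 16.

16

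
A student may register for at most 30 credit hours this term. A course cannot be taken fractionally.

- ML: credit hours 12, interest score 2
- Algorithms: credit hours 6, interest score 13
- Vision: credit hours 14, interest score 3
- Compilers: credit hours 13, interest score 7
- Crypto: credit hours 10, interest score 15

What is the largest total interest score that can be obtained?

Allowing fractional choices, the relaxed optimum would be about 35.2, but courses are indivisible.
ML + Algorithms + Crypto: credit hours 12 + 6 + 10 = 28 ≤ 30, interest score 2 + 13 + 15 = 30.
Algorithms + Vision + Crypto: credit hours 6 + 14 + 10 = 30 ≤ 30, interest score 13 + 3 + 15 = 31.
Algorithms + Compilers + Crypto: credit hours 6 + 13 + 10 = 29 ≤ 30, interest score 13 + 7 + 15 = 35.
Best is Algorithms, Compilers, and Crypto with total interest score 35.

35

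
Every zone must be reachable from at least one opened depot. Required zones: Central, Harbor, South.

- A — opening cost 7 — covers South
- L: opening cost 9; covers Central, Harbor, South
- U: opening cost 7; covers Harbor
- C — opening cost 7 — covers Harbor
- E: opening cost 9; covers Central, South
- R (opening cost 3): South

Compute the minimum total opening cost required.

9

L alone covers Central, Harbor, South — every zone.
Total opening cost: 9.
No cover costs less than 9.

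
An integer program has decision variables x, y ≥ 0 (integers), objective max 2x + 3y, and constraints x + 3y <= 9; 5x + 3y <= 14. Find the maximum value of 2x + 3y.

Relaxing integrality, the LP optimum is 10.25 at (x,y) = (1.25, 2.58), which is not an integer point.
(x,y)=(0,3): 1·0+3·3=9≤9, 5·0+3·3=9≤14, objective 9.
(x,y)=(1,2): 1·1+3·2=7≤9, 5·1+3·2=11≤14, objective 8.
(x,y)=(2,1): 1·2+3·1=5≤9, 5·2+3·1=13≤14, objective 7.
(x,y)=(0,2): 1·0+3·2=6≤9, 5·0+3·2=6≤14, objective 6.
The best lattice point is (0,3), giving 9.

9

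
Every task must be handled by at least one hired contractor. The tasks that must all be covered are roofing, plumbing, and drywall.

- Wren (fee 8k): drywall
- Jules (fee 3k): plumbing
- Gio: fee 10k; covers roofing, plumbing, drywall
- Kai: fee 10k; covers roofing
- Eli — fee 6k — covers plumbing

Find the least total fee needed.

10

The greedy cost-per-new-task heuristic would pick Jules and Gio for 13, but a cheaper cover exists.
Gio alone covers roofing, plumbing, drywall — every task.
Total fee: 10.
No cover costs less than 10.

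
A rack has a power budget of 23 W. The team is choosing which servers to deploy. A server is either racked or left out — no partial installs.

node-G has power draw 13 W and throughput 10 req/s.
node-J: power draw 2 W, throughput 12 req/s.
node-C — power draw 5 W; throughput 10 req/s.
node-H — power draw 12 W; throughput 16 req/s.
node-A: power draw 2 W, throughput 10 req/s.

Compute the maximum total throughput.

Take node-J, node-C, node-H, and node-A: power draw 2 + 5 + 12 + 2 = 21 ≤ 23, throughput 12 + 10 + 16 + 10 = 48.
No other feasible combination does better.

48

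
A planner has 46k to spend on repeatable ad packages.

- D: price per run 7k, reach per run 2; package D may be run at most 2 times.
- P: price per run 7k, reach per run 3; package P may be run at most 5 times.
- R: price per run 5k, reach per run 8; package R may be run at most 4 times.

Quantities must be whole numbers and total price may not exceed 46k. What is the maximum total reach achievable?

41

R has the best ratio (8/5); taking only R gives at most 4×8 = 32 (stopped by the supply cap of 4).
Mixing does better — 3×P and 4×R: price 41 ≤ 46, reach 3·3 + 4·8 = 41.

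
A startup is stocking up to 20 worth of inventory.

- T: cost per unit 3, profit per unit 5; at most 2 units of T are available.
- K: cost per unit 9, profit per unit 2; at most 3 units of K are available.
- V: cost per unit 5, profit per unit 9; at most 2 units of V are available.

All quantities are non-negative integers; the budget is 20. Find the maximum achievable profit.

28

Take 2×T and 2×V: cost 16 ≤ 20, profit 2·5 + 2·9 = 28.
V has the best ratio (9/5) and is taken to its limit of 2; remaining capacity is filled optimally with the others.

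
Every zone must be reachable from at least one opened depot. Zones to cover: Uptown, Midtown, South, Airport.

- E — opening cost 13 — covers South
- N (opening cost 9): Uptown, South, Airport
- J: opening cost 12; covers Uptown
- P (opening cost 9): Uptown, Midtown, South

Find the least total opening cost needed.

Choose N and P: together they cover Uptown, Midtown, South, Airport — every zone.
Total opening cost: 9 + 9 = 18.

18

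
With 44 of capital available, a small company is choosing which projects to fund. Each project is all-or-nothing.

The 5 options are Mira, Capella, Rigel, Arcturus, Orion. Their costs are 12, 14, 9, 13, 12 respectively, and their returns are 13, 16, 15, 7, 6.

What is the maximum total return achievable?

Allowing fractional choices, the relaxed optimum would be about 48.8, but projects are indivisible.
Capella + Rigel + Orion: cost 14 + 9 + 12 = 35 ≤ 44, return 16 + 15 + 6 = 37.
Mira + Capella + Rigel: cost 12 + 14 + 9 = 35 ≤ 44, return 13 + 16 + 15 = 44.
Capella + Rigel + Arcturus: cost 14 + 9 + 13 = 36 ≤ 44, return 16 + 15 + 7 = 38.
Best is Mira, Capella, and Rigel with total return 44.

44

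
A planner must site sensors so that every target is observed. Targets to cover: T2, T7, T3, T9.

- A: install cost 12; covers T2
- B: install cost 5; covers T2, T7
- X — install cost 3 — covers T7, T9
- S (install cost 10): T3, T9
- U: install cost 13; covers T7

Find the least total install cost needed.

The greedy cost-per-new-target heuristic would pick X, B, and S for 18, but a cheaper cover exists.
Choose B and S: together they cover T2, T7, T3, T9 — every target.
Total install cost: 5 + 10 = 15.
No cover costs less than 15.

15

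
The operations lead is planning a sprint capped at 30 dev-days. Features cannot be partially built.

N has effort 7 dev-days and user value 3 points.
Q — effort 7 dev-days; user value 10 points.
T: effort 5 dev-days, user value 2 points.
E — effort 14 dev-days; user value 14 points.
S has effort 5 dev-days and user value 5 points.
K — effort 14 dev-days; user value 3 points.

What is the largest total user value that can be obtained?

29

This is a 0-1 knapsack instance.
Allowing fractional choices, the relaxed optimum would be about 30.7, but features are indivisible.
N + Q + E: effort 7 + 7 + 14 = 28 ≤ 30, user value 3 + 10 + 14 = 27.
Q + E + S: effort 7 + 14 + 5 = 26 ≤ 30, user value 10 + 14 + 5 = 29.
Q + T + E: effort 7 + 5 + 14 = 26 ≤ 30, user value 10 + 2 + 14 = 26.
Best is Q, E, and S with total user value 29.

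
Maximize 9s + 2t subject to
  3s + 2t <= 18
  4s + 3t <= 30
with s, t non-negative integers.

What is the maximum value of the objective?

54

(s,t)=(6,0): 3·6+2·0=18≤18, 4·6+3·0=24≤30, objective 54.
(s,t)=(5,1): 3·5+2·1=17≤18, 4·5+3·1=23≤30, objective 47.
(s,t)=(5,0): 3·5+2·0=15≤18, 4·5+3·0=20≤30, objective 45.
Maximum is 54 at (s,t)=(6,0).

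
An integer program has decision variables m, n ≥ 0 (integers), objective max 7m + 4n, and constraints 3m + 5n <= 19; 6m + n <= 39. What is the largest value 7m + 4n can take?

The continuous relaxation peaks at (6.33, 0) with value 44.33; rounding to a feasible lattice point costs some objective.
(m,n)=(6,0): 3·6+5·0=18≤19, 6·6+1·0=36≤39, objective 42.
(m,n)=(5,0): 3·5+5·0=15≤19, 6·5+1·0=30≤39, objective 35.
The best lattice point is (6,0), giving 42.

42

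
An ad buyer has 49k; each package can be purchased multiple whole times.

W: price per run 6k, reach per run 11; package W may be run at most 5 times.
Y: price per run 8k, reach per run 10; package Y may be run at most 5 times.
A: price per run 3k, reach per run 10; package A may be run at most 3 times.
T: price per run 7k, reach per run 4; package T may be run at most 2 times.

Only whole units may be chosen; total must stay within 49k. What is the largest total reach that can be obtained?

5×W, 1×Y, and 3×A: price 47 ≤ 49, reach 5·11 + 1·10 + 3·10 = 95.
4×W, 2×Y, and 3×A: price 49 ≤ 49, reach 4·11 + 2·10 + 3·10 = 94.
Best is 95.

95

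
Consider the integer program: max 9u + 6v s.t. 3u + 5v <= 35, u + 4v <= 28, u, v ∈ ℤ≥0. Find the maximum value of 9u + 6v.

99

(u,v)=(11,0): 3·11+5·0=33≤35, 1·11+4·0=11≤28, objective 99.
(u,v)=(10,1): 3·10+5·1=35≤35, 1·10+4·1=14≤28, objective 96.
(u,v)=(10,0): 3·10+5·0=30≤35, 1·10+4·0=10≤28, objective 90.
The best lattice point is (11,0), giving 99.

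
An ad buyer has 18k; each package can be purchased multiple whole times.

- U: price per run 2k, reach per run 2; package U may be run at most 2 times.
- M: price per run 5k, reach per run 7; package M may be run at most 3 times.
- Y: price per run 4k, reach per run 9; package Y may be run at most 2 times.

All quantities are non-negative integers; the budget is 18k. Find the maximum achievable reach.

32

2×U, 1×M, and 2×Y: price 17 ≤ 18, reach 2·2 + 1·7 + 2·9 = 29.
2×M and 2×Y: price 18 ≤ 18, reach 2·7 + 2·9 = 32.
Best is 32.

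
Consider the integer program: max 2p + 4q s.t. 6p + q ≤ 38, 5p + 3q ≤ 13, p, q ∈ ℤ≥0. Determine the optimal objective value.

16

The continuous relaxation peaks at (0, 4.33) with value 17.33; rounding to a feasible lattice point costs some objective.
(p,q)=(0,4): 6·0+1·4=4≤38, 5·0+3·4=12≤13, objective 16.
(p,q)=(0,3): 6·0+1·3=3≤38, 5·0+3·3=9≤13, objective 12.
Maximum is 16 at (p,q)=(0,4).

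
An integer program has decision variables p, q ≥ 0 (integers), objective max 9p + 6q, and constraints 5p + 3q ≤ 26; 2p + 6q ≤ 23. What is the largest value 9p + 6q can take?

(p,q)=(4,2): 5·4+3·2=26≤26, 2·4+6·2=20≤23, objective 48.
(p,q)=(4,1): 5·4+3·1=23≤26, 2·4+6·1=14≤23, objective 42.
No feasible integer point exceeds 48.

48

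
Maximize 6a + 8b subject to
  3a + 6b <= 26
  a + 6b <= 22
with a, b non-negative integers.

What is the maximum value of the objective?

(a,b)=(8,0) is feasible, giving 48.
(a,b)=(7,0) is feasible, giving 42.
No feasible integer point exceeds 48.

48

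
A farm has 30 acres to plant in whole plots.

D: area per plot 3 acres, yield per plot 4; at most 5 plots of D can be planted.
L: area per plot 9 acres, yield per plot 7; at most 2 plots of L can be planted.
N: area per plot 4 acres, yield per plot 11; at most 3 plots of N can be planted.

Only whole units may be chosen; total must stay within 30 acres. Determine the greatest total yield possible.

53

This is a bounded integer knapsack.
3×D, 1×L, and 3×N: area 30 ≤ 30, yield 3·4 + 1·7 + 3·11 = 52.
5×D and 3×N: area 27 ≤ 30, yield 5·4 + 3·11 = 53.
Best is 53.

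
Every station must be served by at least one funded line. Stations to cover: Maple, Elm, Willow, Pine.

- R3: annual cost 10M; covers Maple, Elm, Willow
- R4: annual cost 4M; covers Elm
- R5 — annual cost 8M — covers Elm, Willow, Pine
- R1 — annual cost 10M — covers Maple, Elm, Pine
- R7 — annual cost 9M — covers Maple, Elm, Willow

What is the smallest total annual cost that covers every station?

Choose R5 and R7: together they cover Maple, Elm, Willow, Pine — every station.
Total annual cost: 8 + 9 = 17.
No cover costs less than 17.

17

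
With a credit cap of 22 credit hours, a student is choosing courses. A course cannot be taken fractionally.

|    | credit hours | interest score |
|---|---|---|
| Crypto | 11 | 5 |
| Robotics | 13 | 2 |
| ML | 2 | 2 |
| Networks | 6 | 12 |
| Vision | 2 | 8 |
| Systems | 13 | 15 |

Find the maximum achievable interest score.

This is a 0-1 knapsack instance.
ML + Networks + Systems: credit hours 2 + 6 + 13 = 21 ≤ 22, interest score 2 + 12 + 15 = 29.
Networks + Vision + Systems: credit hours 6 + 2 + 13 = 21 ≤ 22, interest score 12 + 8 + 15 = 35.
Best is Networks, Vision, and Systems with total interest score 35.

35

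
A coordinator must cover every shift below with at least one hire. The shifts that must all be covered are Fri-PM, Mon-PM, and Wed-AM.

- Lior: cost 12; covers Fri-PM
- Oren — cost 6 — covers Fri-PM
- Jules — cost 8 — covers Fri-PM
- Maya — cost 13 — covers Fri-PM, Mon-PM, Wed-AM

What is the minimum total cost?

This is an integer covering problem.
Maya alone covers Fri-PM, Mon-PM, Wed-AM — every shift.
Total cost: 13.

13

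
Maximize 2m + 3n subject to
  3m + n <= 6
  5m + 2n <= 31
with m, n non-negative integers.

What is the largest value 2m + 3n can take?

(m,n)=(0,6): 3·0+1·6=6≤6, 5·0+2·6=12≤31, objective 18.
(m,n)=(0,5): 3·0+1·5=5≤6, 5·0+2·5=10≤31, objective 15.
The best lattice point is (0,6), giving 18.

18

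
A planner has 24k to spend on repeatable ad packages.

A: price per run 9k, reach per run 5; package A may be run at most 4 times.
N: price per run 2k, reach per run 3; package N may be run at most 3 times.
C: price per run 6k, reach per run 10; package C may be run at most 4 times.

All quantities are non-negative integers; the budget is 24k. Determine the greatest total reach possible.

40

C has the best ratio (10/6); taking only C gives at most 4×10 = 40 (stopped by the price limit).
Optimal: 4×C: price 24 ≤ 24, reach 4·10 = 40.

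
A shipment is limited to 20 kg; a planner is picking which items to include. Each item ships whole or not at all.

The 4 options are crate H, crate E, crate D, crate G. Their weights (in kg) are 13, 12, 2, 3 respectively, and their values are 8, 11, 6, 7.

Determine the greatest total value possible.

24

crate E + crate D + crate G: weight 12 + 2 + 3 = 17 ≤ 20, value 11 + 6 + 7 = 24.
crate H + crate D + crate G: weight 13 + 2 + 3 = 18 ≤ 20, value 8 + 6 + 7 = 21.
crate E + crate G: weight 12 + 3 = 15 ≤ 20, value 11 + 7 = 18.
Best is crate E, crate D, and crate G with total value 24.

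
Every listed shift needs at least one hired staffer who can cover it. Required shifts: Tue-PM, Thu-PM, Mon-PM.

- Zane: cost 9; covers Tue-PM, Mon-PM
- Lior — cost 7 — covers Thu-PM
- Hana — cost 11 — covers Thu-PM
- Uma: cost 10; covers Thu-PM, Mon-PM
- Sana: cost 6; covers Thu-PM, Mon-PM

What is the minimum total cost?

15

Choose Zane and Sana: together they cover Tue-PM, Thu-PM, Mon-PM — every shift.
Total cost: 9 + 6 = 15.
No cover costs less than 15.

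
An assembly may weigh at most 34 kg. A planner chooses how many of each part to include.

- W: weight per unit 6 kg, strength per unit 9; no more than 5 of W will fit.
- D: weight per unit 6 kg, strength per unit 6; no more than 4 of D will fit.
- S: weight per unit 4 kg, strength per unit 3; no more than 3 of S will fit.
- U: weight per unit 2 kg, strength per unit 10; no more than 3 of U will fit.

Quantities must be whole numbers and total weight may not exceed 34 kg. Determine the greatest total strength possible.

69

4×W, 1×S, and 3×U: weight 34 ≤ 34, strength 4·9 + 1·3 + 3·10 = 69.
3×W, 1×D, 1×S, and 3×U: weight 34 ≤ 34, strength 3·9 + 1·6 + 1·3 + 3·10 = 66.
Best is 69.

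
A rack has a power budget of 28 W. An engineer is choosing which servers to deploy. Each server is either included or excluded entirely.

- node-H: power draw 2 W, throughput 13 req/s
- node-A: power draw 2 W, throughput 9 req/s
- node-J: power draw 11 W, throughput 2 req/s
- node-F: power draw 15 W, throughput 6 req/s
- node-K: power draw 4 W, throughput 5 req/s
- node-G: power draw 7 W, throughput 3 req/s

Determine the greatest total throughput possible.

This is an integer program with binary decision variables.
node-H + node-A + node-J + node-K + node-G: power draw 2 + 2 + 11 + 4 + 7 = 26 ≤ 28, throughput 13 + 9 + 2 + 5 + 3 = 32.
node-H + node-A + node-F + node-K: power draw 2 + 2 + 15 + 4 = 23 ≤ 28, throughput 13 + 9 + 6 + 5 = 33.
Best is node-H, node-A, node-F, and node-K with total throughput 33.

33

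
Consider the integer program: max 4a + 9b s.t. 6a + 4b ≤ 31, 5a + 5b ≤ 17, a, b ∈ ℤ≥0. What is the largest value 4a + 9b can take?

27

(a,b)=(0,3) is feasible, giving 27.
(a,b)=(1,2) is feasible, giving 22.
(a,b)=(0,2) is feasible, giving 18.
The best lattice point is (0,3), giving 27.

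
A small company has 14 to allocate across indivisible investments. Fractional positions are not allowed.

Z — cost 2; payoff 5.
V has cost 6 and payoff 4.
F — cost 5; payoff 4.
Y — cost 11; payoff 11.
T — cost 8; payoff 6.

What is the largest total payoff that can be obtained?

Take Z and Y: cost 2 + 11 = 13 ≤ 14, payoff 5 + 11 = 16.
No other feasible combination does better.

16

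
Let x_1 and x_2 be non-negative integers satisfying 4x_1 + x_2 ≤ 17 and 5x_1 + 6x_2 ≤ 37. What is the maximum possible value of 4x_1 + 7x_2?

Relaxing integrality, the LP optimum is 43.17 at (x_1,x_2) = (0, 6.17), which is not an integer point.
(x_1,x_2)=(0,6): 4·0+1·6=6≤17, 5·0+6·6=36≤37, objective 42.
(x_1,x_2)=(1,5): 4·1+1·5=9≤17, 5·1+6·5=35≤37, objective 39.
(x_1,x_2)=(0,5): 4·0+1·5=5≤17, 5·0+6·5=30≤37, objective 35.
Maximum is 42 at (x_1,x_2)=(0,6).

42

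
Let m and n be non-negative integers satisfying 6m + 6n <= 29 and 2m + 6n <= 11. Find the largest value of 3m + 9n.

The continuous relaxation peaks at (0, 1.83) with value 16.50; rounding to a feasible lattice point costs some objective.
(m,n)=(2,1): 6·2+6·1=18≤29, 2·2+6·1=10≤11, objective 15.
(m,n)=(1,1): 6·1+6·1=12≤29, 2·1+6·1=8≤11, objective 12.
(m,n)=(0,1): 6·0+6·1=6≤29, 2·0+6·1=6≤11, objective 9.
Maximum is 15 at (m,n)=(2,1).

15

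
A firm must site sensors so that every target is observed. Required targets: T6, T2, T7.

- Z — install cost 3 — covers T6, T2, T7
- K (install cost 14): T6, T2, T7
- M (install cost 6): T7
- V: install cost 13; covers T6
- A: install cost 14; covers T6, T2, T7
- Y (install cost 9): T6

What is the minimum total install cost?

This is a weighted set-cover instance.
Z alone covers T6, T2, T7 — every target.
Total install cost: 3.
No cover costs less than 3.

3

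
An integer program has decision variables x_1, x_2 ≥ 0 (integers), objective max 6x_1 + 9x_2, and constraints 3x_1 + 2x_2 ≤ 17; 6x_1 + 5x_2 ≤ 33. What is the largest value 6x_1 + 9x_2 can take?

(x_1,x_2)=(0,6) is feasible, giving 54.
(x_1,x_2)=(1,5) is feasible, giving 51.
(x_1,x_2)=(0,5) is feasible, giving 45.
No feasible integer point exceeds 54.

54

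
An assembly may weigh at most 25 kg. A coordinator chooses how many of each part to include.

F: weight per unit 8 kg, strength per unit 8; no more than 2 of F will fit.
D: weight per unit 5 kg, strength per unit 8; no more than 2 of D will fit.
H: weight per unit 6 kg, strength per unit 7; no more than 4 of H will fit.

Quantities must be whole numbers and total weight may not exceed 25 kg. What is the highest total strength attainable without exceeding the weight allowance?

31

D has the best ratio (8/5); taking only D gives at most 2×8 = 16 (stopped by the supply cap of 2).
Mixing does better — 1×F, 2×D, and 1×H: weight 24 ≤ 25, strength 1·8 + 2·8 + 1·7 = 31.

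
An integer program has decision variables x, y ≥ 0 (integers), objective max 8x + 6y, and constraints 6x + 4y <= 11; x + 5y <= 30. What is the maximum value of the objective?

14

(x,y)=(1,1): 6·1+4·1=10≤11, 1·1+5·1=6≤30, objective 14.
(x,y)=(0,2): 6·0+4·2=8≤11, 1·0+5·2=10≤30, objective 12.
Maximum is 14 at (x,y)=(1,1).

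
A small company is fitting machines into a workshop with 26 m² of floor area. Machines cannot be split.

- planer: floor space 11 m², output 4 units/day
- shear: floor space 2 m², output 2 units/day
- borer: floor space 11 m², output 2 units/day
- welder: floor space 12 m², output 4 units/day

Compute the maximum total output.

Take planer, shear, and welder: floor space 11 + 2 + 12 = 25 ≤ 26, output 4 + 2 + 4 = 10.
No other feasible combination does better.

10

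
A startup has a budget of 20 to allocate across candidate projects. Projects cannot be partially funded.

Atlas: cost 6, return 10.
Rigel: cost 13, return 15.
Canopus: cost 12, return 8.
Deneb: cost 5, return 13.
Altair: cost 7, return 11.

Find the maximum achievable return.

34

Atlas + Deneb + Altair: cost 6 + 5 + 7 = 18 ≤ 20, return 10 + 13 + 11 = 34.
Rigel + Deneb: cost 13 + 5 = 18 ≤ 20, return 15 + 13 = 28.
Rigel + Altair: cost 13 + 7 = 20 ≤ 20, return 15 + 11 = 26.
Best is Atlas, Deneb, and Altair with total return 34.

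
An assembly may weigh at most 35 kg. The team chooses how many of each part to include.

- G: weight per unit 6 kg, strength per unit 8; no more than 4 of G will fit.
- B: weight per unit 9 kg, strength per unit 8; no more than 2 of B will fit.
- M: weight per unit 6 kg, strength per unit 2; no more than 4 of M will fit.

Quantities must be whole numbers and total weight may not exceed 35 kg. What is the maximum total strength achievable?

40

3×G, 1×B, and 1×M: weight 33 ≤ 35, strength 3·8 + 1·8 + 1·2 = 34.
4×G and 1×B: weight 33 ≤ 35, strength 4·8 + 1·8 = 40.
Best is 40.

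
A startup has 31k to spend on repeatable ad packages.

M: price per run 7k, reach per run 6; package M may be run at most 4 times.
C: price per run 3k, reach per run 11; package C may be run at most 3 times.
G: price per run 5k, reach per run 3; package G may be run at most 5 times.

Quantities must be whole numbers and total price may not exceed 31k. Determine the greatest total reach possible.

Take 3×M and 3×C: price 30 ≤ 31, reach 3·6 + 3·11 = 51.
C has the best ratio (11/3) and is taken to its limit of 3; remaining capacity is filled optimally with the others.

51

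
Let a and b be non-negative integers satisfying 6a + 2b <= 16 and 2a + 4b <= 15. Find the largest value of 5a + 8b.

(a,b)=(1,3) is feasible, giving 29.
(a,b)=(2,2) is feasible, giving 26.
No feasible integer point exceeds 29.

29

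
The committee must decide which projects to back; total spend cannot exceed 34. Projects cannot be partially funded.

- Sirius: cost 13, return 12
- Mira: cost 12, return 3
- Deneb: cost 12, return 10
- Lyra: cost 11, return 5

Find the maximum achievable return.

22

Treat it as a binary knapsack problem.
Take Sirius and Deneb: cost 13 + 12 = 25 ≤ 34, return 12 + 10 = 22.
No other feasible combination does better.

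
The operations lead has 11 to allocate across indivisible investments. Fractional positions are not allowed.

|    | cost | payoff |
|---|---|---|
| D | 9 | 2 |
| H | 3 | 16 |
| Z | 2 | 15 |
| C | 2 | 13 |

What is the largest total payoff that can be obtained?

44

Take H, Z, and C: cost 3 + 2 + 2 = 7 ≤ 11, payoff 16 + 15 + 13 = 44.
No other feasible combination does better.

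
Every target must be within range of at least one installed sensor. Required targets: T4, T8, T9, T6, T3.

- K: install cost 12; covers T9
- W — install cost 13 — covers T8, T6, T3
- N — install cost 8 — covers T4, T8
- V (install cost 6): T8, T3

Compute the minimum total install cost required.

This is a weighted set-cover instance.
The greedy cost-per-new-target heuristic would pick V, N, K, and W for 39, but a cheaper cover exists.
Choose K, W, and N: together they cover T4, T8, T9, T6, T3 — every target.
Total install cost: 12 + 13 + 8 = 33.
No cover costs less than 33.

33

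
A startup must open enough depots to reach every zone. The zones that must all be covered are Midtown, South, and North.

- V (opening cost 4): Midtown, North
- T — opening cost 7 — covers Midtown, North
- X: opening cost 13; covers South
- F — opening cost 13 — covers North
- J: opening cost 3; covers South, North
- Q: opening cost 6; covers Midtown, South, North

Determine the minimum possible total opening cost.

6

The greedy cost-per-new-zone heuristic would pick J and V for 7, but a cheaper cover exists.
Q alone covers Midtown, South, North — every zone.
Total opening cost: 6.
No cover costs less than 6.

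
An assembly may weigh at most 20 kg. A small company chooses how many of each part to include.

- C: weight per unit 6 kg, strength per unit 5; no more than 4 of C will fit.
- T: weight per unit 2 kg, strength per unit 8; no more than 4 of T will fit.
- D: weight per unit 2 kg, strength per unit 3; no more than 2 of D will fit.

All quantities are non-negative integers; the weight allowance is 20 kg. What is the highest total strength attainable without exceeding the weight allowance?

43

1×C, 4×T, and 2×D: weight 18 ≤ 20, strength 1·5 + 4·8 + 2·3 = 43.
2×C and 4×T: weight 20 ≤ 20, strength 2·5 + 4·8 = 42.
Best is 43.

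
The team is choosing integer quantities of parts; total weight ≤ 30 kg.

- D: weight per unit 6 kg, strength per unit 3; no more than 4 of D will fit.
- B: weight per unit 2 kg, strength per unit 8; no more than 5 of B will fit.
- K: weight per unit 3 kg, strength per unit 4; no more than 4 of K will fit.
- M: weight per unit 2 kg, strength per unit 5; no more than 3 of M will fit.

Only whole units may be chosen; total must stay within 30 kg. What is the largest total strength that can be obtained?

B has the best ratio (8/2); taking only B gives at most 5×8 = 40 (stopped by the supply cap of 5).
Mixing does better — 5×B, 4×K, and 3×M: weight 28 ≤ 30, strength 5·8 + 4·4 + 3·5 = 71.

71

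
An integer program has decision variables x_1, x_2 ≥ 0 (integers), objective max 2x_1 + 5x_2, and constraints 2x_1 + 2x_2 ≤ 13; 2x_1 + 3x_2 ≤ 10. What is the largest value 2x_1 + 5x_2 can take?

(x_1,x_2)=(0,3): 2·0+2·3=6≤13, 2·0+3·3=9≤10, objective 15.
(x_1,x_2)=(1,2): 2·1+2·2=6≤13, 2·1+3·2=8≤10, objective 12.
The best lattice point is (0,3), giving 15.

15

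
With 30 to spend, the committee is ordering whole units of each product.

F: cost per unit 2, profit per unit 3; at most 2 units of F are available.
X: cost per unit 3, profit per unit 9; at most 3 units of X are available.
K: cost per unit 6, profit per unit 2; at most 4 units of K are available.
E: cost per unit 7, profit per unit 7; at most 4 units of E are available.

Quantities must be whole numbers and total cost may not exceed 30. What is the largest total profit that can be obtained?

48

2×F, 3×X, and 2×E: cost 27 ≤ 30, profit 2·3 + 3·9 + 2·7 = 47.
3×X and 3×E: cost 30 ≤ 30, profit 3·9 + 3·7 = 48.
Best is 48.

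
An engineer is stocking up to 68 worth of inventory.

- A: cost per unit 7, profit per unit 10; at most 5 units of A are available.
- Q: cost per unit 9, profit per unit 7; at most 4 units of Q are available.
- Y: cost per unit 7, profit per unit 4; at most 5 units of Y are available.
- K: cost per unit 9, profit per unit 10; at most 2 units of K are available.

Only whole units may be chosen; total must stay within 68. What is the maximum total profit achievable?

78

Take 5×A, 2×Y, and 2×K: cost 67 ≤ 68, profit 5·10 + 2·4 + 2·10 = 78.
A has the best ratio (10/7) and is taken to its limit of 5; remaining capacity is filled optimally with the others.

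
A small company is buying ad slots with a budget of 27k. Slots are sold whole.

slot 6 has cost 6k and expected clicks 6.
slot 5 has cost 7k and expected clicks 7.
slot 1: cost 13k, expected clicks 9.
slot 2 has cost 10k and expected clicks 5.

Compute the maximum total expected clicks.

slot 6 + slot 5 + slot 2: cost 6 + 7 + 10 = 23 ≤ 27, expected clicks 6 + 7 + 5 = 18.
slot 5 + slot 1: cost 7 + 13 = 20 ≤ 27, expected clicks 7 + 9 = 16.
slot 6 + slot 5 + slot 1: cost 6 + 7 + 13 = 26 ≤ 27, expected clicks 6 + 7 + 9 = 22.
Best is slot 6, slot 5, and slot 1 with total expected clicks 22.

22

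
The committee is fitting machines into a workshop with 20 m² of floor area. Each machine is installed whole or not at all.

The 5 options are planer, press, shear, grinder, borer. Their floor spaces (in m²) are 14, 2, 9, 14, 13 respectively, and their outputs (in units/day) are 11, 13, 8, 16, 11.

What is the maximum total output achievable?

29

This is an integer program with binary decision variables.
planer + press: floor space 14 + 2 = 16 ≤ 20, output 11 + 13 = 24.
press + borer: floor space 2 + 13 = 15 ≤ 20, output 13 + 11 = 24.
press + grinder: floor space 2 + 14 = 16 ≤ 20, output 13 + 16 = 29.
Best is press and grinder with total output 29.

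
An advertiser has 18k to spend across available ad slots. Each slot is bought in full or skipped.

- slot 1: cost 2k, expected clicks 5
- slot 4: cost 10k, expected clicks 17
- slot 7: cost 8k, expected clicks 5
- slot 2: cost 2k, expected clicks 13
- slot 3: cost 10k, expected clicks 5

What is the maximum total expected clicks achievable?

35

This is a 0-1 knapsack instance.
Allowing fractional choices, the relaxed optimum would be about 37.5, but ad slots are indivisible.
slot 1 + slot 4 + slot 2: cost 2 + 10 + 2 = 14 ≤ 18, expected clicks 5 + 17 + 13 = 35.
slot 4 + slot 2: cost 10 + 2 = 12 ≤ 18, expected clicks 17 + 13 = 30.
slot 1 + slot 7 + slot 2: cost 2 + 8 + 2 = 12 ≤ 18, expected clicks 5 + 5 + 13 = 23.
Best is slot 1, slot 4, and slot 2 with total expected clicks 35.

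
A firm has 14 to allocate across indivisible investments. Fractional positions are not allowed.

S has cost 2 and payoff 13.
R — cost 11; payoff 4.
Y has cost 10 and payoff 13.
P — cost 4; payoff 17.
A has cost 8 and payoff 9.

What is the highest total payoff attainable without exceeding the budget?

This is a 0-1 knapsack instance.
Take S, P, and A: cost 2 + 4 + 8 = 14 ≤ 14, payoff 13 + 17 + 9 = 39.
No other feasible combination does better.

39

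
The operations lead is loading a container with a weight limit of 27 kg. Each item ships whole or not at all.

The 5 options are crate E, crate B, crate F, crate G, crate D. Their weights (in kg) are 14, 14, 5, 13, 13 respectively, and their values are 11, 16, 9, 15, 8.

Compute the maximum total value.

31

Treat it as a binary knapsack problem.
Allowing fractional choices, the relaxed optimum would be about 34.3, but items are indivisible.
crate B + crate G: weight 14 + 13 = 27 ≤ 27, value 16 + 15 = 31.
crate E + crate G: weight 14 + 13 = 27 ≤ 27, value 11 + 15 = 26.
crate B + crate F: weight 14 + 5 = 19 ≤ 27, value 16 + 9 = 25.
Best is crate B and crate G with total value 31.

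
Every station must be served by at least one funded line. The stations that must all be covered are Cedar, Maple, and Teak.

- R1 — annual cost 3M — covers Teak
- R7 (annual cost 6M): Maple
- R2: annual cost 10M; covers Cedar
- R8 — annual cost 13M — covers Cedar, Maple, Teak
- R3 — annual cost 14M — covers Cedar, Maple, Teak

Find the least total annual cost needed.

This is an integer covering problem.
R8 alone covers Cedar, Maple, Teak — every station.
Total annual cost: 13.

13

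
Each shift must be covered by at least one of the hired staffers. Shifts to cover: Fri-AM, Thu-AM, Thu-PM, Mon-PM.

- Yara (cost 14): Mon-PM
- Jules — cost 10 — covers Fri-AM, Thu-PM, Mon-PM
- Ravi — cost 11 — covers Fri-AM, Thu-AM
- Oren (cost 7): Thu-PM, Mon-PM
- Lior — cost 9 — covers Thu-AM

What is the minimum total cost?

The greedy cost-per-new-shift heuristic would pick Jules and Lior for 19, but a cheaper cover exists.
Choose Ravi and Oren: together they cover Fri-AM, Thu-AM, Thu-PM, Mon-PM — every shift.
Total cost: 11 + 7 = 18.
No cover costs less than 18.

18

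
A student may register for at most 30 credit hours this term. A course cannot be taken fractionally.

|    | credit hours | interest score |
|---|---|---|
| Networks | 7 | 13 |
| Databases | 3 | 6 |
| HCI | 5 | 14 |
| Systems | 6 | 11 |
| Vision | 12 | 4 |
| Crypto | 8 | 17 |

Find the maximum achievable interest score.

Treat it as a binary knapsack problem.
Networks + Databases + HCI + Systems + Crypto: credit hours 7 + 3 + 5 + 6 + 8 = 29 ≤ 30, interest score 13 + 6 + 14 + 11 + 17 = 61.
Networks + Databases + HCI + Crypto: credit hours 7 + 3 + 5 + 8 = 23 ≤ 30, interest score 13 + 6 + 14 + 17 = 50.
Networks + HCI + Systems + Crypto: credit hours 7 + 5 + 6 + 8 = 26 ≤ 30, interest score 13 + 14 + 11 + 17 = 55.
Best is Networks, Databases, HCI, Systems, and Crypto with total interest score 61.

61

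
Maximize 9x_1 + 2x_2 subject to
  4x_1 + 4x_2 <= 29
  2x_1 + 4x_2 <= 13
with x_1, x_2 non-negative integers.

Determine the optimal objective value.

Relaxing integrality, the LP optimum is 58.50 at (x_1,x_2) = (6.5, 0), which is not an integer point.
(x_1,x_2)=(6,0): 4·6+4·0=24≤29, 2·6+4·0=12≤13, objective 54.
(x_1,x_2)=(5,0): 4·5+4·0=20≤29, 2·5+4·0=10≤13, objective 45.
Maximum is 54 at (x_1,x_2)=(6,0).

54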